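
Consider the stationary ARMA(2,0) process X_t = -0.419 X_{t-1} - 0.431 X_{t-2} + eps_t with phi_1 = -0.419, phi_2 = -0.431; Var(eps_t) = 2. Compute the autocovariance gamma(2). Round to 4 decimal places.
\gamma(2) = -0.8283

Multiply the model equation by X_{t-k} and take expectations. With theta_0 = psi_0 = 1 and psi_j the MA(infinity) weights, this gives
  gamma(k) - sum_i phi_i gamma(k-i) = c_k,
  c_k = sigma^2 * sum_{j=k..q} theta_j psi_{j-k}   (c_k = 0 for k > q),
using gamma(-m) = gamma(m).
Pure AR (q = 0): c_0 = sigma^2 = 2, c_k = 0 for k >= 1.
Equations for k = 0, 1, 2 (AR order 2, c_2 = 0):
  (E0) gamma(0) = phi_1 gamma(1) + phi_2 gamma(2) + c_0
  (E1) gamma(1) = phi_1 gamma(0) + phi_2 gamma(1) + c_1
  (E2) gamma(2) = phi_1 gamma(1) + phi_2 gamma(0)
From (E1): gamma(1) = A gamma(0) + B with
  A = phi_1 / (1 - phi_2) = -0.419 / 1.431 = -0.292802,   B = c_1 / (1 - phi_2) = 0 / 1.431 = 0.
Insert (E2) into (E0): gamma(0) (1 - phi_2^2) = phi_1 (1 + phi_2) gamma(1) + c_0.
  phi_1 (1 + phi_2) = (-0.419)(0.569) = -0.238411,   1 - phi_2^2 = 0.814239.
Replace gamma(1) by A gamma(0) + B and collect gamma(0):
  gamma(0) [0.814239 - (-0.238411)(-0.292802)] = c_0 = 2
  gamma(0) * 0.744432 = 2
  gamma(0) = 2 / 0.744432 = 2.686613.
  gamma(1) = A gamma(0) = (-0.292802)(2.686613) = -0.786646.
  gamma(2) = phi_1 gamma(1) + phi_2 gamma(0) = (-0.419)(-0.786646) + (-0.431)(2.686613) = -0.828325.
Therefore gamma(2) = -0.8283 (to 4 decimal places).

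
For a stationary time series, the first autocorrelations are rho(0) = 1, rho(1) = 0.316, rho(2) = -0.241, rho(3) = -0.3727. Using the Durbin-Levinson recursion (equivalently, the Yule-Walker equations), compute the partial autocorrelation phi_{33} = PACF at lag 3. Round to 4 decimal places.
\phi_{33} = -0.1920

The PACF at lag k is phi_{kk}, the last component of the solution
to the Yule-Walker system G_k phi = r_k where
  (G_k)_{ij} = rho(|i - j|), (r_k)_i = rho(i), i,j = 1..k.
Equivalently, Durbin-Levinson gives phi_{kk} iteratively:
  phi_{11} = rho(1)
  phi_{kk} = [rho(k) - sum_{j=1..k-1} phi_{k-1,j} rho(k-j)]
            / [1 - sum_{j=1..k-1} phi_{k-1,j} rho(j)],
  phi_{k,j} = phi_{k-1,j} - phi_{kk} phi_{k-1,k-j},  j = 1..k-1.
Step k = 1:
  phi_11 = rho(1) = 0.316.
Step k = 2:
  phi_22 = [rho(2) - phi_11 rho(1)] / [1 - phi_11 rho(1)] = [-0.241 - (0.316)(0.316)] / [1 - (0.316)(0.316)]
         = -0.340856 / 0.900144 = -0.378668.
  Update: phi_21 = phi_11 - phi_22 phi_11 = 0.316 - (-0.378668)(0.316) = 0.435659.
Step k = 3:
  phi_33 = [rho(3) - phi_21 rho(2) - phi_22 rho(1)] / [1 - phi_21 rho(1) - phi_22 rho(2)]
    numerator   = -0.3727 - (0.435659)(-0.241) - (-0.378668)(0.316) = -0.14804695
    denominator = 1 - (0.435659)(0.316) - (-0.378668)(-0.241) = 0.77107264
  phi_33 = -0.14804695 / 0.77107264 = -0.192.
Therefore phi_{33} = -0.1920.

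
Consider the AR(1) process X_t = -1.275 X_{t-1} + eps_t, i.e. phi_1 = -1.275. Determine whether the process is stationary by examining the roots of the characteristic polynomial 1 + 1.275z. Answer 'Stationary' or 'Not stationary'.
\text{Not stationary}

The AR(p) characteristic polynomial is P(z) = 1 + 1.275z.
Stationarity requires all roots to lie outside the unit circle, i.e. |z| > 1 for every root.
This is linear in z: 1 + (1.275) z = 0  =>  z = -1/(1.275) = -0.784314,  |z| = 0.784314.
Moduli of all roots: 0.7843.
All moduli strictly greater than 1? No.
Verdict: Not stationary.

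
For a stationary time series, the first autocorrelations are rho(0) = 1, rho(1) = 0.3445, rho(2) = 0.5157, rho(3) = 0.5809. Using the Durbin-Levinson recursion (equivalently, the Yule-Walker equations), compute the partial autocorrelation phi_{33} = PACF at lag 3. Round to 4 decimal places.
\phi_{33} = 0.4670

The PACF at lag k is phi_{kk}, the last component of the solution
to the Yule-Walker system G_k phi = r_k where
  (G_k)_{ij} = rho(|i - j|), (r_k)_i = rho(i), i,j = 1..k.
Equivalently, Durbin-Levinson gives phi_{kk} iteratively:
  phi_{11} = rho(1)
  phi_{kk} = [rho(k) - sum_{j=1..k-1} phi_{k-1,j} rho(k-j)]
            / [1 - sum_{j=1..k-1} phi_{k-1,j} rho(j)],
  phi_{k,j} = phi_{k-1,j} - phi_{kk} phi_{k-1,k-j},  j = 1..k-1.
Step k = 1:
  phi_11 = rho(1) = 0.3445.
Step k = 2:
  phi_22 = [rho(2) - phi_11 rho(1)] / [1 - phi_11 rho(1)] = [0.5157 - (0.3445)(0.3445)] / [1 - (0.3445)(0.3445)]
         = 0.39701975 / 0.88131975 = 0.450483.
  Update: phi_21 = phi_11 - phi_22 phi_11 = 0.3445 - (0.450483)(0.3445) = 0.189309.
Step k = 3:
  phi_33 = [rho(3) - phi_21 rho(2) - phi_22 rho(1)] / [1 - phi_21 rho(1) - phi_22 rho(2)]
    numerator   = 0.5809 - (0.189309)(0.5157) - (0.450483)(0.3445) = 0.32808212
    denominator = 1 - (0.189309)(0.3445) - (0.450483)(0.5157) = 0.70246902
  phi_33 = 0.32808212 / 0.70246902 = 0.467.
Therefore phi_{33} = 0.4670.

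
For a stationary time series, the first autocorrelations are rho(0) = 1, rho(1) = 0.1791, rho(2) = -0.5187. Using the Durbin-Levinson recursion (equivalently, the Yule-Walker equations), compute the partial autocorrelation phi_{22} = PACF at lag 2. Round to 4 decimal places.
\phi_{22} = -0.5690

The PACF at lag k is phi_{kk}, the last component of the solution
to the Yule-Walker system G_k phi = r_k where
  (G_k)_{ij} = rho(|i - j|), (r_k)_i = rho(i), i,j = 1..k.
Equivalently, Durbin-Levinson gives phi_{kk} iteratively:
  phi_{11} = rho(1)
  phi_{kk} = [rho(k) - sum_{j=1..k-1} phi_{k-1,j} rho(k-j)]
            / [1 - sum_{j=1..k-1} phi_{k-1,j} rho(j)],
  phi_{k,j} = phi_{k-1,j} - phi_{kk} phi_{k-1,k-j},  j = 1..k-1.
Step k = 1:
  phi_11 = rho(1) = 0.1791.
Step k = 2:
  phi_22 = [rho(2) - phi_11 rho(1)] / [1 - phi_11 rho(1)] = [-0.5187 - (0.1791)(0.1791)] / [1 - (0.1791)(0.1791)]
         = -0.55077681 / 0.96792319 = -0.569.
Therefore phi_{22} = -0.5690.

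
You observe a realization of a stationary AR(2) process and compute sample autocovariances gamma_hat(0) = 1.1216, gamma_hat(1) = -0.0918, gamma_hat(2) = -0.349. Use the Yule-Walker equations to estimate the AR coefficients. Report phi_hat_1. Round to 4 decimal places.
\hat\phi_{1} = -0.1080

The Yule-Walker equations for an AR(p) process read, in matrix form,
  Gamma_p phi = r_p,   with   (Gamma_p)_{ij} = gamma(|i - j|),
                       (r_p)_i = gamma(i),   i,j = 1..p.
Substitute the sample gammas (Toeplitz matrix and right-hand side of size 2):
  Gamma_p = [[1.1216, -0.0918], [-0.0918, 1.1216]]
  r_p     = [-0.0918, -0.349]
Written out:
  1.1216 phi_1 - 0.0918 phi_2 = -0.0918
  -0.0918 phi_1 + 1.1216 phi_2 = -0.349
Solve by Cramer's rule:
  det = gamma(0)^2 - gamma(1)^2 = (1.1216)^2 - (-0.0918)^2 = 1.25798656 - 0.00842724 = 1.24955932
  phi_hat_1 = [gamma(1) gamma(0) - gamma(1) gamma(2)] / det = [(-0.0918)(1.1216) - (-0.0918)(-0.349)] / 1.24955932 = -0.13500108 / 1.24955932 = -0.108
  phi_hat_2 = [gamma(0) gamma(2) - gamma(1)^2] / det = [(1.1216)(-0.349) - (-0.0918)^2] / 1.24955932 = -0.39986564 / 1.24955932 = -0.32
So phi_hat = [-0.1080, -0.3200].
Therefore phi_hat_1 = -0.1080.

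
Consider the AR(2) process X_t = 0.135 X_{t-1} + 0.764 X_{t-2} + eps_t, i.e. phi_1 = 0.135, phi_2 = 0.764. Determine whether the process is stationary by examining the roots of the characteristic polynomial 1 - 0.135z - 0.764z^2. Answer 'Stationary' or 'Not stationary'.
\text{Stationary}

The AR(p) characteristic polynomial is P(z) = 1 - 0.135z - 0.764z^2.
Stationarity requires all roots to lie outside the unit circle, i.e. |z| > 1 for every root.
Set 1 + (-0.135) z + (-0.764) z^2 = 0, i.e. a z^2 + b z + c = 0 with a = -0.764, b = -0.135, c = 1.
Discriminant D = b^2 - 4ac = (-0.135)^2 - 4*(-0.764)*1 = 0.018225 - (-3.056) = 3.074225.
D >= 0, so the roots are real: z = (-b +/- sqrt(D)) / (2a) = (0.135 +/- 1.753347) / (-1.528).
  z_1 = (0.135 + 1.753347) / (-1.528) = -1.2358,   |z_1| = 1.2358.
  z_2 = (0.135 - 1.753347) / (-1.528) = 1.0591,   |z_2| = 1.0591.
Moduli of all roots: 1.2358, 1.0591.
All moduli strictly greater than 1? Yes.
Verdict: Stationary.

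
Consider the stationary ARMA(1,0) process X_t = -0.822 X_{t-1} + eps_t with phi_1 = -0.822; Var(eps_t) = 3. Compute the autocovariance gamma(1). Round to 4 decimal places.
\gamma(1) = -7.6037

Multiply the model equation by X_{t-k} and take expectations. With theta_0 = psi_0 = 1 and psi_j the MA(infinity) weights, this gives
  gamma(k) - sum_i phi_i gamma(k-i) = c_k,
  c_k = sigma^2 * sum_{j=k..q} theta_j psi_{j-k}   (c_k = 0 for k > q),
using gamma(-m) = gamma(m).
Pure AR (q = 0): c_0 = sigma^2 = 3, c_k = 0 for k >= 1.
Equations for k = 0 and k = 1 (AR order 1):
  gamma(0) = phi_1 gamma(1) + c_0
  gamma(1) = phi_1 gamma(0) + c_1
Substituting the second into the first: gamma(0) (1 - phi_1^2) = c_0 + phi_1 c_1, so
  gamma(0) = c_0 / (1 - phi_1^2) = 3 / (1 - (-0.822)^2) = 3 / 0.324316 = 9.250237.
  gamma(1) = phi_1 gamma(0) = (-0.822)(9.250237) = -7.603695.
Therefore gamma(1) = -7.6037 (to 4 decimal places).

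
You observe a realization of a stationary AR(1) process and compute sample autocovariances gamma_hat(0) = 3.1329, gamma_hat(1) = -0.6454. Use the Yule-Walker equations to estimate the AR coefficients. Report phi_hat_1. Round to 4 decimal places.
\hat\phi_{1} = -0.2060

The Yule-Walker equations for an AR(p) process read, in matrix form,
  Gamma_p phi = r_p,   with   (Gamma_p)_{ij} = gamma(|i - j|),
                       (r_p)_i = gamma(i),   i,j = 1..p.
Substitute the sample gammas (Toeplitz matrix and right-hand side of size 1):
  Gamma_p = [[3.1329]]
  r_p     = [-0.6454]
With p = 1 this is the single equation gamma(0) phi_1 = gamma(1):
  phi_hat_1 = gamma(1) / gamma(0) = -0.6454 / 3.1329 = -0.2060.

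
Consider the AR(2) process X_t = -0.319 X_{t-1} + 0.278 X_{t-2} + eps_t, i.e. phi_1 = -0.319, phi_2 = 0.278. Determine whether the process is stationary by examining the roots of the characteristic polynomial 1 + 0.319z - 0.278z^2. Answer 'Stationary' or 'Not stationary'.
\text{Stationary}

The AR(p) characteristic polynomial is P(z) = 1 + 0.319z - 0.278z^2.
Stationarity requires all roots to lie outside the unit circle, i.e. |z| > 1 for every root.
Set 1 + (0.319) z + (-0.278) z^2 = 0, i.e. a z^2 + b z + c = 0 with a = -0.278, b = 0.319, c = 1.
Discriminant D = b^2 - 4ac = (0.319)^2 - 4*(-0.278)*1 = 0.101761 - (-1.112) = 1.213761.
D >= 0, so the roots are real: z = (-b +/- sqrt(D)) / (2a) = (-0.319 +/- 1.101708) / (-0.556).
  z_1 = (-0.319 + 1.101708) / (-0.556) = -1.4077,   |z_1| = 1.4077.
  z_2 = (-0.319 - 1.101708) / (-0.556) = 2.5552,   |z_2| = 2.5552.
Moduli of all roots: 1.4077, 2.5552.
All moduli strictly greater than 1? Yes.
Verdict: Stationary.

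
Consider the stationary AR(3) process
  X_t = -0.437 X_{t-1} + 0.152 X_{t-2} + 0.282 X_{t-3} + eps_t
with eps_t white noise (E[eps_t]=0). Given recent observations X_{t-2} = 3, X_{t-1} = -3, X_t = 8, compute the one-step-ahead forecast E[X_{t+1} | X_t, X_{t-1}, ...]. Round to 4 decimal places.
E[X_{t+1} \mid \mathcal F_t] = -3.1060

For an AR(p) model X_t = c + sum_i phi_i X_{t-i} + eps_t, the
one-step-ahead conditional mean is
  E[X_{t+1} | X_t, ...] = c + sum_i phi_i X_{t+1-i}.
Substitute known values:
  E[X_{t+1} | ...] = (-0.437) * (8) + (0.152) * (-3) + (0.282) * (3)
                   = -3.1060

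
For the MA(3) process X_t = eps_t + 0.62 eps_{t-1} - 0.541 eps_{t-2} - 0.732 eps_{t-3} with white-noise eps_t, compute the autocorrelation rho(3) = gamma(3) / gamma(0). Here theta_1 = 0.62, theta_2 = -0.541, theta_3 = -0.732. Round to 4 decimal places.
\rho(3) = -0.3308

For an MA(q) process with theta_0 = 1, the autocovariance is
  gamma(k) = sigma^2 * sum_{i=0..q-k} theta_i * theta_{i+k},
and rho(k) = gamma(k) / gamma(0). Sigma^2 cancels.
  numerator   = (1)*(-0.732) = -0.732.
  denominator = (1)^2 + (0.62)^2 + (-0.541)^2 + (-0.732)^2 = 2.212905.
  rho(3) = -0.732 / 2.212905 = -0.3308.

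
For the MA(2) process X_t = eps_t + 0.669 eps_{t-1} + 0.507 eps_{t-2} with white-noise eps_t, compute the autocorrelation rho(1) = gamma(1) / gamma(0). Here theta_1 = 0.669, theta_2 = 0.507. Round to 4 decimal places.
\rho(1) = 0.5914

For an MA(q) process with theta_0 = 1, the autocovariance is
  gamma(k) = sigma^2 * sum_{i=0..q-k} theta_i * theta_{i+k},
and rho(k) = gamma(k) / gamma(0). Sigma^2 cancels.
  numerator   = (1)*(0.669) + (0.669)*(0.507) = 1.008183.
  denominator = (1)^2 + (0.669)^2 + (0.507)^2 = 1.70461.
  rho(1) = 1.008183 / 1.70461 = 0.5914.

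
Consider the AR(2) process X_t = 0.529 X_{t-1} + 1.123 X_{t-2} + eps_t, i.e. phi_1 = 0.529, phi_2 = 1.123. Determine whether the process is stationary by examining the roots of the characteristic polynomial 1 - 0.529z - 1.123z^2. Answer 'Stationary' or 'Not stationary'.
\text{Not stationary}

The AR(p) characteristic polynomial is P(z) = 1 - 0.529z - 1.123z^2.
Stationarity requires all roots to lie outside the unit circle, i.e. |z| > 1 for every root.
Set 1 + (-0.529) z + (-1.123) z^2 = 0, i.e. a z^2 + b z + c = 0 with a = -1.123, b = -0.529, c = 1.
Discriminant D = b^2 - 4ac = (-0.529)^2 - 4*(-1.123)*1 = 0.279841 - (-4.492) = 4.771841.
D >= 0, so the roots are real: z = (-b +/- sqrt(D)) / (2a) = (0.529 +/- 2.184454) / (-2.246).
  z_1 = (0.529 + 2.184454) / (-2.246) = -1.2081,   |z_1| = 1.2081.
  z_2 = (0.529 - 2.184454) / (-2.246) = 0.7371,   |z_2| = 0.7371.
Moduli of all roots: 1.2081, 0.7371.
All moduli strictly greater than 1? No.
Verdict: Not stationary.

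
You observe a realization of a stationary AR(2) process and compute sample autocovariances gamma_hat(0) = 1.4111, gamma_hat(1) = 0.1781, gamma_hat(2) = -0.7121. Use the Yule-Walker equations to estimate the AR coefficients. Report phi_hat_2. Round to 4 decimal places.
\hat\phi_{2} = -0.5290

The Yule-Walker equations for an AR(p) process read, in matrix form,
  Gamma_p phi = r_p,   with   (Gamma_p)_{ij} = gamma(|i - j|),
                       (r_p)_i = gamma(i),   i,j = 1..p.
Substitute the sample gammas (Toeplitz matrix and right-hand side of size 2):
  Gamma_p = [[1.4111, 0.1781], [0.1781, 1.4111]]
  r_p     = [0.1781, -0.7121]
Written out:
  1.4111 phi_1 + 0.1781 phi_2 = 0.1781
  0.1781 phi_1 + 1.4111 phi_2 = -0.7121
Solve by Cramer's rule:
  det = gamma(0)^2 - gamma(1)^2 = (1.4111)^2 - (0.1781)^2 = 1.99120321 - 0.03171961 = 1.9594836
  phi_hat_1 = [gamma(1) gamma(0) - gamma(1) gamma(2)] / det = [(0.1781)(1.4111) - (0.1781)(-0.7121)] / 1.9594836 = 0.37814192 / 1.9594836 = 0.193
  phi_hat_2 = [gamma(0) gamma(2) - gamma(1)^2] / det = [(1.4111)(-0.7121) - (0.1781)^2] / 1.9594836 = -1.03656392 / 1.9594836 = -0.529
So phi_hat = [0.1930, -0.5290].
Therefore phi_hat_2 = -0.5290.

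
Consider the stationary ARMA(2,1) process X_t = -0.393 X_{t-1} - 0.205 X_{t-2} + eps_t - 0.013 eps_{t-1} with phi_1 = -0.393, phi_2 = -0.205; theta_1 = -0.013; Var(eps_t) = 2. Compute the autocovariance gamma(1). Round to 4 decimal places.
\gamma(1) = -0.7901

Multiply the model equation by X_{t-k} and take expectations. With theta_0 = psi_0 = 1 and psi_j the MA(infinity) weights, this gives
  gamma(k) - sum_i phi_i gamma(k-i) = c_k,
  c_k = sigma^2 * sum_{j=k..q} theta_j psi_{j-k}   (c_k = 0 for k > q),
using gamma(-m) = gamma(m).
psi-weights needed (psi_j = theta_j + sum_i phi_i psi_{j-i}):
  psi_1 = theta_1 + phi_1 = -0.013 + (-0.393) = -0.406
Right-hand sides:
  c_0 = sigma^2 (1 + theta_1 psi_1) = 2 * (1 + (-0.013)(-0.406)) = 2 * 1.005278 = 2.010556
  c_1 = sigma^2 theta_1 = 2 * (-0.013) = -0.026
  c_2 = 0
Equations for k = 0, 1, 2 (AR order 2, c_2 = 0):
  (E0) gamma(0) = phi_1 gamma(1) + phi_2 gamma(2) + c_0
  (E1) gamma(1) = phi_1 gamma(0) + phi_2 gamma(1) + c_1
  (E2) gamma(2) = phi_1 gamma(1) + phi_2 gamma(0)
From (E1): gamma(1) = A gamma(0) + B with
  A = phi_1 / (1 - phi_2) = -0.393 / 1.205 = -0.326141,   B = c_1 / (1 - phi_2) = -0.026 / 1.205 = -0.021577.
Insert (E2) into (E0): gamma(0) (1 - phi_2^2) = phi_1 (1 + phi_2) gamma(1) + c_0.
  phi_1 (1 + phi_2) = (-0.393)(0.795) = -0.312435,   1 - phi_2^2 = 0.957975.
Replace gamma(1) by A gamma(0) + B and collect gamma(0):
  gamma(0) [0.957975 - (-0.312435)(-0.326141)] = (-0.312435)(-0.021577) + 2.010556
  gamma(0) * 0.856077 = 2.017297
  gamma(0) = 2.017297 / 0.856077 = 2.356443.
  gamma(1) = A gamma(0) + B = (-0.326141)(2.356443) + (-0.021577) = -0.79011.
Therefore gamma(1) = -0.7901 (to 4 decimal places).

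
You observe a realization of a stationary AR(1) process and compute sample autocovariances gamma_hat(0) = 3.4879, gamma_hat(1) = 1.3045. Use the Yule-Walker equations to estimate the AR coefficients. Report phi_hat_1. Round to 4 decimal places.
\hat\phi_{1} = 0.3740

The Yule-Walker equations for an AR(p) process read, in matrix form,
  Gamma_p phi = r_p,   with   (Gamma_p)_{ij} = gamma(|i - j|),
                       (r_p)_i = gamma(i),   i,j = 1..p.
Substitute the sample gammas (Toeplitz matrix and right-hand side of size 1):
  Gamma_p = [[3.4879]]
  r_p     = [1.3045]
With p = 1 this is the single equation gamma(0) phi_1 = gamma(1):
  phi_hat_1 = gamma(1) / gamma(0) = 1.3045 / 3.4879 = 0.3740.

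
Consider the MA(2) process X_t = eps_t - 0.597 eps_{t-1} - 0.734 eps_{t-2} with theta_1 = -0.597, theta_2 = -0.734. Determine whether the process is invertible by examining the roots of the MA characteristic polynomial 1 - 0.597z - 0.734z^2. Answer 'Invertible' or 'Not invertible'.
\text{Not invertible}

The MA(q) characteristic polynomial is P(z) = 1 - 0.597z - 0.734z^2.
Invertibility requires all roots to lie outside the unit circle, i.e. |z| > 1 for every root.
Set 1 + (-0.597) z + (-0.734) z^2 = 0, i.e. a z^2 + b z + c = 0 with a = -0.734, b = -0.597, c = 1.
Discriminant D = b^2 - 4ac = (-0.597)^2 - 4*(-0.734)*1 = 0.356409 - (-2.936) = 3.292409.
D >= 0, so the roots are real: z = (-b +/- sqrt(D)) / (2a) = (0.597 +/- 1.8145) / (-1.468).
  z_1 = (0.597 + 1.8145) / (-1.468) = -1.6427,   |z_1| = 1.6427.
  z_2 = (0.597 - 1.8145) / (-1.468) = 0.8294,   |z_2| = 0.8294.
Moduli of all roots: 1.6427, 0.8294.
All moduli strictly greater than 1? No.
Verdict: Not invertible.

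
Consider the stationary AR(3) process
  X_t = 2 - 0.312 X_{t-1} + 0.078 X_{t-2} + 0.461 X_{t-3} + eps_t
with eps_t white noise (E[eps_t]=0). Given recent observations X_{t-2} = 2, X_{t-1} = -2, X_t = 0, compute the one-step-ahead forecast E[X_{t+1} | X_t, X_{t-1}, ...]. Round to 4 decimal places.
E[X_{t+1} \mid \mathcal F_t] = 2.7660

For an AR(p) model X_t = c + sum_i phi_i X_{t-i} + eps_t, the
one-step-ahead conditional mean is
  E[X_{t+1} | X_t, ...] = c + sum_i phi_i X_{t+1-i}.
Substitute known values:
  E[X_{t+1} | ...] = 2 + (-0.312) * (0) + (0.078) * (-2) + (0.461) * (2)
                   = 2.7660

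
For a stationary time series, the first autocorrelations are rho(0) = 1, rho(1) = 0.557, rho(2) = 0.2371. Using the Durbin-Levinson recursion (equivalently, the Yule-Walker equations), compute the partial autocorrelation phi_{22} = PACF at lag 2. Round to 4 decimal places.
\phi_{22} = -0.1061

The PACF at lag k is phi_{kk}, the last component of the solution
to the Yule-Walker system G_k phi = r_k where
  (G_k)_{ij} = rho(|i - j|), (r_k)_i = rho(i), i,j = 1..k.
Equivalently, Durbin-Levinson gives phi_{kk} iteratively:
  phi_{11} = rho(1)
  phi_{kk} = [rho(k) - sum_{j=1..k-1} phi_{k-1,j} rho(k-j)]
            / [1 - sum_{j=1..k-1} phi_{k-1,j} rho(j)],
  phi_{k,j} = phi_{k-1,j} - phi_{kk} phi_{k-1,k-j},  j = 1..k-1.
Step k = 1:
  phi_11 = rho(1) = 0.557.
Step k = 2:
  phi_22 = [rho(2) - phi_11 rho(1)] / [1 - phi_11 rho(1)] = [0.2371 - (0.557)(0.557)] / [1 - (0.557)(0.557)]
         = -0.073149 / 0.689751 = -0.1061.
Therefore phi_{22} = -0.1061.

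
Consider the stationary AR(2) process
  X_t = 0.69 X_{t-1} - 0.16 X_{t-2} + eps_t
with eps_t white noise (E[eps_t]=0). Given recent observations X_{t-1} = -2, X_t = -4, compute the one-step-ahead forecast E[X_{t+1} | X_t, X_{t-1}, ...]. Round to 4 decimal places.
E[X_{t+1} \mid \mathcal F_t] = -2.4400

For an AR(p) model X_t = c + sum_i phi_i X_{t-i} + eps_t, the
one-step-ahead conditional mean is
  E[X_{t+1} | X_t, ...] = c + sum_i phi_i X_{t+1-i}.
Substitute known values:
  E[X_{t+1} | ...] = (0.69) * (-4) + (-0.16) * (-2)
                   = -2.4400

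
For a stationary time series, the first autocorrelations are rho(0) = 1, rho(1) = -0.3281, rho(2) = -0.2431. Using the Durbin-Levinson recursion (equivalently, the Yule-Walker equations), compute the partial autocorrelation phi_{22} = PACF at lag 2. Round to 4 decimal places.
\phi_{22} = -0.3931

The PACF at lag k is phi_{kk}, the last component of the solution
to the Yule-Walker system G_k phi = r_k where
  (G_k)_{ij} = rho(|i - j|), (r_k)_i = rho(i), i,j = 1..k.
Equivalently, Durbin-Levinson gives phi_{kk} iteratively:
  phi_{11} = rho(1)
  phi_{kk} = [rho(k) - sum_{j=1..k-1} phi_{k-1,j} rho(k-j)]
            / [1 - sum_{j=1..k-1} phi_{k-1,j} rho(j)],
  phi_{k,j} = phi_{k-1,j} - phi_{kk} phi_{k-1,k-j},  j = 1..k-1.
Step k = 1:
  phi_11 = rho(1) = -0.3281.
Step k = 2:
  phi_22 = [rho(2) - phi_11 rho(1)] / [1 - phi_11 rho(1)] = [-0.2431 - (-0.3281)(-0.3281)] / [1 - (-0.3281)(-0.3281)]
         = -0.35074961 / 0.89235039 = -0.3931.
Therefore phi_{22} = -0.3931.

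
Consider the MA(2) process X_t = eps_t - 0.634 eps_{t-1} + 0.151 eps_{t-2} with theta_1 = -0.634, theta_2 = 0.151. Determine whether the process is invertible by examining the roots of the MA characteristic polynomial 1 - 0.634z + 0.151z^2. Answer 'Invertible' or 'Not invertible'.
\text{Invertible}

The MA(q) characteristic polynomial is P(z) = 1 - 0.634z + 0.151z^2.
Invertibility requires all roots to lie outside the unit circle, i.e. |z| > 1 for every root.
Set 1 + (-0.634) z + (0.151) z^2 = 0, i.e. a z^2 + b z + c = 0 with a = 0.151, b = -0.634, c = 1.
Discriminant D = b^2 - 4ac = (-0.634)^2 - 4*(0.151)*1 = 0.401956 - (0.604) = -0.202044.
D < 0, so the roots are the complex-conjugate pair z = (-b +/- i sqrt(-D)) / (2a) = 2.0993 +/- 1.4884i.
For a conjugate pair |z|^2 = z * conj(z) = (product of roots) = c/a = 1/(0.151) = 6.622517, so |z| = sqrt(6.622517) = 2.5734 for both roots.
Moduli of all roots: 2.5734, 2.5734.
All moduli strictly greater than 1? Yes.
Verdict: Invertible.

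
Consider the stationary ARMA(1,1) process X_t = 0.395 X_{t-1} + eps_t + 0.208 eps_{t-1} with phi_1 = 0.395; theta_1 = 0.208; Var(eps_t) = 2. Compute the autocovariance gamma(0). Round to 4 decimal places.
\gamma(0) = 2.8617

Multiply the model equation by X_{t-k} and take expectations. With theta_0 = psi_0 = 1 and psi_j the MA(infinity) weights, this gives
  gamma(k) - sum_i phi_i gamma(k-i) = c_k,
  c_k = sigma^2 * sum_{j=k..q} theta_j psi_{j-k}   (c_k = 0 for k > q),
using gamma(-m) = gamma(m).
psi-weights needed (psi_j = theta_j + sum_i phi_i psi_{j-i}):
  psi_1 = theta_1 + phi_1 = 0.208 + (0.395) = 0.603
Right-hand sides:
  c_0 = sigma^2 (1 + theta_1 psi_1) = 2 * (1 + (0.208)(0.603)) = 2 * 1.125424 = 2.250848
  c_1 = sigma^2 theta_1 = 2 * (0.208) = 0.416
  c_2 = 0
Equations for k = 0 and k = 1 (AR order 1):
  gamma(0) = phi_1 gamma(1) + c_0
  gamma(1) = phi_1 gamma(0) + c_1
Substituting the second into the first: gamma(0) (1 - phi_1^2) = c_0 + phi_1 c_1, so
  gamma(0) = (c_0 + phi_1 c_1) / (1 - phi_1^2) = (2.250848 + (0.395)(0.416)) / (1 - (0.395)^2) = 2.415168 / 0.843975 = 2.861658.
Therefore gamma(0) = 2.8617 (to 4 decimal places).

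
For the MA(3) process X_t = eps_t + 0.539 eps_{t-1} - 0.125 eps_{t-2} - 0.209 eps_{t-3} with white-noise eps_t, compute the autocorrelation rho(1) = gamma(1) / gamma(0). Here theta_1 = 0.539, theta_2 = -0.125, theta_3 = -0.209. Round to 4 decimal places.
\rho(1) = 0.3688

For an MA(q) process with theta_0 = 1, the autocovariance is
  gamma(k) = sigma^2 * sum_{i=0..q-k} theta_i * theta_{i+k},
and rho(k) = gamma(k) / gamma(0). Sigma^2 cancels.
  numerator   = (1)*(0.539) + (0.539)*(-0.125) + (-0.125)*(-0.209) = 0.49775.
  denominator = (1)^2 + (0.539)^2 + (-0.125)^2 + (-0.209)^2 = 1.349827.
  rho(1) = 0.49775 / 1.349827 = 0.3688.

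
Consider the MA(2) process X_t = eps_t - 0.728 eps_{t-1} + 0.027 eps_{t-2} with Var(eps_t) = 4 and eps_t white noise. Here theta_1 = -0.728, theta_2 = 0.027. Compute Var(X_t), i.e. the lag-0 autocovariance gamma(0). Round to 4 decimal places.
\gamma(0) = 6.1229

For an MA(q) process X_t = eps_t + sum_i theta_i eps_{t-i} with
Var(eps_t) = sigma^2, the variance is
  gamma(0) = sigma^2 * (1 + sum_i theta_i^2).
  sum_i theta_i^2 = (-0.728)^2 + (0.027)^2 = 0.529984 + 0.000729 = 0.530713.
  gamma(0) = 4 * (1 + 0.530713) = 4 * 1.530713 = 6.122852, which rounds to 6.1229.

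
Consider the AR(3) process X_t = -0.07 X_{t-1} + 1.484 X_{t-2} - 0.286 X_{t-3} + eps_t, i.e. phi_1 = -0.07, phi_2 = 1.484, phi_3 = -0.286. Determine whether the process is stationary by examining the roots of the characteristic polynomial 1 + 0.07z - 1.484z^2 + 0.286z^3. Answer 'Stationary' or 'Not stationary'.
\text{Not stationary}

The AR(p) characteristic polynomial is P(z) = 1 + 0.07z - 1.484z^2 + 0.286z^3.
Stationarity requires all roots to lie outside the unit circle, i.e. |z| > 1 for every root.
Degree 3: look for a simple real root z0 first, then factor out (1 - z/z0) and solve the remaining quadratic.
Testing z0 = 5: P(5) = 1 + (0.07)(5) + (-1.484)(5)^2 + (0.286)(5)^3
  = 1 + (0.35) + (-37.1) + (35.75) = 0.  So z_0 = 5 is a root, |z_0| = 5.
Divide out the factor (1 - 0.2 z) = (1 - z/z0) (since 1/z0 = 0.2):
  P(z) = (1 - 0.2 z)(1 + (0.27) z + (-1.43) z^2)
  [check: z-coef 0.27 - (0.2) = 0.07; z^2-coef -1.43 - (0.2)(0.27) = -1.484; z^3-coef -(0.2)(-1.43) = 0.286.]
Remaining roots from the quadratic factor 1 + (0.27) z + (-1.43) z^2:
  Set 1 + (0.27) z + (-1.43) z^2 = 0, i.e. a z^2 + b z + c = 0 with a = -1.43, b = 0.27, c = 1.
  Discriminant D = b^2 - 4ac = (0.27)^2 - 4*(-1.43)*1 = 0.0729 - (-5.72) = 5.7929.
  D >= 0, so the roots are real: z = (-b +/- sqrt(D)) / (2a) = (-0.27 +/- 2.406844) / (-2.86).
    z_1 = (-0.27 + 2.406844) / (-2.86) = -0.7471,   |z_1| = 0.7471.
    z_2 = (-0.27 - 2.406844) / (-2.86) = 0.936,   |z_2| = 0.936.
Moduli of all roots: 5.0000, 0.7471, 0.9360.
All moduli strictly greater than 1? No.
Verdict: Not stationary.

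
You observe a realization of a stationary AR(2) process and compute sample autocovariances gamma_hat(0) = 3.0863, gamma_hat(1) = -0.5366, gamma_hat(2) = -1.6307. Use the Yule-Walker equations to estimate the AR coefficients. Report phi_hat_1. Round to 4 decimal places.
\hat\phi_{1} = -0.2740

The Yule-Walker equations for an AR(p) process read, in matrix form,
  Gamma_p phi = r_p,   with   (Gamma_p)_{ij} = gamma(|i - j|),
                       (r_p)_i = gamma(i),   i,j = 1..p.
Substitute the sample gammas (Toeplitz matrix and right-hand side of size 2):
  Gamma_p = [[3.0863, -0.5366], [-0.5366, 3.0863]]
  r_p     = [-0.5366, -1.6307]
Written out:
  3.0863 phi_1 - 0.5366 phi_2 = -0.5366
  -0.5366 phi_1 + 3.0863 phi_2 = -1.6307
Solve by Cramer's rule:
  det = gamma(0)^2 - gamma(1)^2 = (3.0863)^2 - (-0.5366)^2 = 9.52524769 - 0.28793956 = 9.23730813
  phi_hat_1 = [gamma(1) gamma(0) - gamma(1) gamma(2)] / det = [(-0.5366)(3.0863) - (-0.5366)(-1.6307)] / 9.23730813 = -2.5311422 / 9.23730813 = -0.274
  phi_hat_2 = [gamma(0) gamma(2) - gamma(1)^2] / det = [(3.0863)(-1.6307) - (-0.5366)^2] / 9.23730813 = -5.32076897 / 9.23730813 = -0.576
So phi_hat = [-0.2740, -0.5760].
Therefore phi_hat_1 = -0.2740.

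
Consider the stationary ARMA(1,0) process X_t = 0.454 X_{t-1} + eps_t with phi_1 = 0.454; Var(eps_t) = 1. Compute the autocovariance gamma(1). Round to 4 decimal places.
\gamma(1) = 0.5719

Multiply the model equation by X_{t-k} and take expectations. With theta_0 = psi_0 = 1 and psi_j the MA(infinity) weights, this gives
  gamma(k) - sum_i phi_i gamma(k-i) = c_k,
  c_k = sigma^2 * sum_{j=k..q} theta_j psi_{j-k}   (c_k = 0 for k > q),
using gamma(-m) = gamma(m).
Pure AR (q = 0): c_0 = sigma^2 = 1, c_k = 0 for k >= 1.
Equations for k = 0 and k = 1 (AR order 1):
  gamma(0) = phi_1 gamma(1) + c_0
  gamma(1) = phi_1 gamma(0) + c_1
Substituting the second into the first: gamma(0) (1 - phi_1^2) = c_0 + phi_1 c_1, so
  gamma(0) = c_0 / (1 - phi_1^2) = 1 / (1 - (0.454)^2) = 1 / 0.793884 = 1.25963.
  gamma(1) = phi_1 gamma(0) = (0.454)(1.25963) = 0.571872.
Therefore gamma(1) = 0.5719 (to 4 decimal places).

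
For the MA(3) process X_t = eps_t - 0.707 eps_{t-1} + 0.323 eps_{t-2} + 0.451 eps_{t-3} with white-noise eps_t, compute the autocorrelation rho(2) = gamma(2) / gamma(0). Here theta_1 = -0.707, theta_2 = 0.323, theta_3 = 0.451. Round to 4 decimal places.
\rho(2) = 0.0023

For an MA(q) process with theta_0 = 1, the autocovariance is
  gamma(k) = sigma^2 * sum_{i=0..q-k} theta_i * theta_{i+k},
and rho(k) = gamma(k) / gamma(0). Sigma^2 cancels.
  numerator   = (1)*(0.323) + (-0.707)*(0.451) = 0.004143.
  denominator = (1)^2 + (-0.707)^2 + (0.323)^2 + (0.451)^2 = 1.807579.
  rho(2) = 0.004143 / 1.807579 = 0.0023.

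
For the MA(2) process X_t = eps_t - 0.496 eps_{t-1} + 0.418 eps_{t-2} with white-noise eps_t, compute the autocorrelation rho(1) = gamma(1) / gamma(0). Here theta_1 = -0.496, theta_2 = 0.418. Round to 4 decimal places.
\rho(1) = -0.4950

For an MA(q) process with theta_0 = 1, the autocovariance is
  gamma(k) = sigma^2 * sum_{i=0..q-k} theta_i * theta_{i+k},
and rho(k) = gamma(k) / gamma(0). Sigma^2 cancels.
  numerator   = (1)*(-0.496) + (-0.496)*(0.418) = -0.703328.
  denominator = (1)^2 + (-0.496)^2 + (0.418)^2 = 1.42074.
  rho(1) = -0.703328 / 1.42074 = -0.4950.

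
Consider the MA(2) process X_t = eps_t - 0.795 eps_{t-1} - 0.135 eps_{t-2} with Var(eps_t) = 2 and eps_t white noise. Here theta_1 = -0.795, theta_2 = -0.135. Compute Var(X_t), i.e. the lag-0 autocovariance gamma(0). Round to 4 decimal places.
\gamma(0) = 3.3005

For an MA(q) process X_t = eps_t + sum_i theta_i eps_{t-i} with
Var(eps_t) = sigma^2, the variance is
  gamma(0) = sigma^2 * (1 + sum_i theta_i^2).
  sum_i theta_i^2 = (-0.795)^2 + (-0.135)^2 = 0.632025 + 0.018225 = 0.65025.
  gamma(0) = 2 * (1 + 0.65025) = 2 * 1.65025 = 3.3005.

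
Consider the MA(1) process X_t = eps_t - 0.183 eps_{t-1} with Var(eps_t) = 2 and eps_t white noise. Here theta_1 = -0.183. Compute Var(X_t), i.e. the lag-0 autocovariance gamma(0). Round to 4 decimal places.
\gamma(0) = 2.0670

For an MA(q) process X_t = eps_t + sum_i theta_i eps_{t-i} with
Var(eps_t) = sigma^2, the variance is
  gamma(0) = sigma^2 * (1 + sum_i theta_i^2).
  sum_i theta_i^2 = (-0.183)^2 = 0.033489.
  gamma(0) = 2 * (1 + 0.033489) = 2 * 1.033489 = 2.066978, which rounds to 2.0670.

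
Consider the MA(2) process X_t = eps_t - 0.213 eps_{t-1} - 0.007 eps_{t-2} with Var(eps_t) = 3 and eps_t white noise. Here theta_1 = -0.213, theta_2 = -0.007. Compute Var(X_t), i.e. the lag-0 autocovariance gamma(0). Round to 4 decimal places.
\gamma(0) = 3.1363

For an MA(q) process X_t = eps_t + sum_i theta_i eps_{t-i} with
Var(eps_t) = sigma^2, the variance is
  gamma(0) = sigma^2 * (1 + sum_i theta_i^2).
  sum_i theta_i^2 = (-0.213)^2 + (-0.007)^2 = 0.045369 + 0.000049 = 0.045418.
  gamma(0) = 3 * (1 + 0.045418) = 3 * 1.045418 = 3.136254, which rounds to 3.1363.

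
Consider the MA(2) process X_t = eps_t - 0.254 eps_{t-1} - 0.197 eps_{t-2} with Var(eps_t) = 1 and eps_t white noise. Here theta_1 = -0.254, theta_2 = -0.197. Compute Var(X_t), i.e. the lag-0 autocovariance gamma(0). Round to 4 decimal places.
\gamma(0) = 1.1033

For an MA(q) process X_t = eps_t + sum_i theta_i eps_{t-i} with
Var(eps_t) = sigma^2, the variance is
  gamma(0) = sigma^2 * (1 + sum_i theta_i^2).
  sum_i theta_i^2 = (-0.254)^2 + (-0.197)^2 = 0.064516 + 0.038809 = 0.103325.
  gamma(0) = 1 * (1 + 0.103325) = 1 * 1.103325 = 1.103325, which rounds to 1.1033.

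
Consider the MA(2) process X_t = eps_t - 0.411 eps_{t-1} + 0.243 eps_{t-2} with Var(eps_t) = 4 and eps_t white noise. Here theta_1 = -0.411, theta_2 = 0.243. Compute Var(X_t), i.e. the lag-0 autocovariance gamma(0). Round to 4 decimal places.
\gamma(0) = 4.9119

For an MA(q) process X_t = eps_t + sum_i theta_i eps_{t-i} with
Var(eps_t) = sigma^2, the variance is
  gamma(0) = sigma^2 * (1 + sum_i theta_i^2).
  sum_i theta_i^2 = (-0.411)^2 + (0.243)^2 = 0.168921 + 0.059049 = 0.22797.
  gamma(0) = 4 * (1 + 0.22797) = 4 * 1.22797 = 4.91188, which rounds to 4.9119.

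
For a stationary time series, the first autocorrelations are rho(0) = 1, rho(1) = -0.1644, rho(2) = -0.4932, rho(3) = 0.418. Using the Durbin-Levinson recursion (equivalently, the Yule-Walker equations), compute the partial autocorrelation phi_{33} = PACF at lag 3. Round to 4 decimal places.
\phi_{33} = 0.2960

The PACF at lag k is phi_{kk}, the last component of the solution
to the Yule-Walker system G_k phi = r_k where
  (G_k)_{ij} = rho(|i - j|), (r_k)_i = rho(i), i,j = 1..k.
Equivalently, Durbin-Levinson gives phi_{kk} iteratively:
  phi_{11} = rho(1)
  phi_{kk} = [rho(k) - sum_{j=1..k-1} phi_{k-1,j} rho(k-j)]
            / [1 - sum_{j=1..k-1} phi_{k-1,j} rho(j)],
  phi_{k,j} = phi_{k-1,j} - phi_{kk} phi_{k-1,k-j},  j = 1..k-1.
Step k = 1:
  phi_11 = rho(1) = -0.1644.
Step k = 2:
  phi_22 = [rho(2) - phi_11 rho(1)] / [1 - phi_11 rho(1)] = [-0.4932 - (-0.1644)(-0.1644)] / [1 - (-0.1644)(-0.1644)]
         = -0.52022736 / 0.97297264 = -0.534678.
  Update: phi_21 = phi_11 - phi_22 phi_11 = -0.1644 - (-0.534678)(-0.1644) = -0.252301.
Step k = 3:
  phi_33 = [rho(3) - phi_21 rho(2) - phi_22 rho(1)] / [1 - phi_21 rho(1) - phi_22 rho(2)]
    numerator   = 0.418 - (-0.252301)(-0.4932) - (-0.534678)(-0.1644) = 0.20566398
    denominator = 1 - (-0.252301)(-0.1644) - (-0.534678)(-0.4932) = 0.69481836
  phi_33 = 0.20566398 / 0.69481836 = 0.296.
Therefore phi_{33} = 0.2960.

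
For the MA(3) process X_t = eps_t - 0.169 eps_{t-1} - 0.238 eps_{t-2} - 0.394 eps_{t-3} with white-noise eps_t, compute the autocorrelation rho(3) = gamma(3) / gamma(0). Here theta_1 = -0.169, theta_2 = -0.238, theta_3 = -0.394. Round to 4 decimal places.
\rho(3) = -0.3176

For an MA(q) process with theta_0 = 1, the autocovariance is
  gamma(k) = sigma^2 * sum_{i=0..q-k} theta_i * theta_{i+k},
and rho(k) = gamma(k) / gamma(0). Sigma^2 cancels.
  numerator   = (1)*(-0.394) = -0.394.
  denominator = (1)^2 + (-0.169)^2 + (-0.238)^2 + (-0.394)^2 = 1.240441.
  rho(3) = -0.394 / 1.240441 = -0.3176.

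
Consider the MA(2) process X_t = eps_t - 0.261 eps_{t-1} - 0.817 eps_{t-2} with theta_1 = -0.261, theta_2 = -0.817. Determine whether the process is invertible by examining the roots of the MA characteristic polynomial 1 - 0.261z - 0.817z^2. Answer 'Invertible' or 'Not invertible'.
\text{Not invertible}

The MA(q) characteristic polynomial is P(z) = 1 - 0.261z - 0.817z^2.
Invertibility requires all roots to lie outside the unit circle, i.e. |z| > 1 for every root.
Set 1 + (-0.261) z + (-0.817) z^2 = 0, i.e. a z^2 + b z + c = 0 with a = -0.817, b = -0.261, c = 1.
Discriminant D = b^2 - 4ac = (-0.261)^2 - 4*(-0.817)*1 = 0.068121 - (-3.268) = 3.336121.
D >= 0, so the roots are real: z = (-b +/- sqrt(D)) / (2a) = (0.261 +/- 1.826505) / (-1.634).
  z_1 = (0.261 + 1.826505) / (-1.634) = -1.2775,   |z_1| = 1.2775.
  z_2 = (0.261 - 1.826505) / (-1.634) = 0.9581,   |z_2| = 0.9581.
Moduli of all roots: 1.2775, 0.9581.
All moduli strictly greater than 1? No.
Verdict: Not invertible.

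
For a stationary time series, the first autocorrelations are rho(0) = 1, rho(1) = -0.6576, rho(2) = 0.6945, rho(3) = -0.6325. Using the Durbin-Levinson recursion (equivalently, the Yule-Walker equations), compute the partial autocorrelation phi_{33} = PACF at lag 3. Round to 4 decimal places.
\phi_{33} = -0.1859

The PACF at lag k is phi_{kk}, the last component of the solution
to the Yule-Walker system G_k phi = r_k where
  (G_k)_{ij} = rho(|i - j|), (r_k)_i = rho(i), i,j = 1..k.
Equivalently, Durbin-Levinson gives phi_{kk} iteratively:
  phi_{11} = rho(1)
  phi_{kk} = [rho(k) - sum_{j=1..k-1} phi_{k-1,j} rho(k-j)]
            / [1 - sum_{j=1..k-1} phi_{k-1,j} rho(j)],
  phi_{k,j} = phi_{k-1,j} - phi_{kk} phi_{k-1,k-j},  j = 1..k-1.
Step k = 1:
  phi_11 = rho(1) = -0.6576.
Step k = 2:
  phi_22 = [rho(2) - phi_11 rho(1)] / [1 - phi_11 rho(1)] = [0.6945 - (-0.6576)(-0.6576)] / [1 - (-0.6576)(-0.6576)]
         = 0.26206224 / 0.56756224 = 0.461733.
  Update: phi_21 = phi_11 - phi_22 phi_11 = -0.6576 - (0.461733)(-0.6576) = -0.353964.
Step k = 3:
  phi_33 = [rho(3) - phi_21 rho(2) - phi_22 rho(1)] / [1 - phi_21 rho(1) - phi_22 rho(2)]
    numerator   = -0.6325 - (-0.353964)(0.6945) - (0.461733)(-0.6576) = -0.08303611
    denominator = 1 - (-0.353964)(-0.6576) - (0.461733)(0.6945) = 0.44655944
  phi_33 = -0.08303611 / 0.44655944 = -0.1859.
Therefore phi_{33} = -0.1859.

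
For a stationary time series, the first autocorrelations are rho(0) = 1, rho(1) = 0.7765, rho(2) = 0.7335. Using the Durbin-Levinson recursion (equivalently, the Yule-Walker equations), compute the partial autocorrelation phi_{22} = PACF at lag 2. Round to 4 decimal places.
\phi_{22} = 0.3288

The PACF at lag k is phi_{kk}, the last component of the solution
to the Yule-Walker system G_k phi = r_k where
  (G_k)_{ij} = rho(|i - j|), (r_k)_i = rho(i), i,j = 1..k.
Equivalently, Durbin-Levinson gives phi_{kk} iteratively:
  phi_{11} = rho(1)
  phi_{kk} = [rho(k) - sum_{j=1..k-1} phi_{k-1,j} rho(k-j)]
            / [1 - sum_{j=1..k-1} phi_{k-1,j} rho(j)],
  phi_{k,j} = phi_{k-1,j} - phi_{kk} phi_{k-1,k-j},  j = 1..k-1.
Step k = 1:
  phi_11 = rho(1) = 0.7765.
Step k = 2:
  phi_22 = [rho(2) - phi_11 rho(1)] / [1 - phi_11 rho(1)] = [0.7335 - (0.7765)(0.7765)] / [1 - (0.7765)(0.7765)]
         = 0.13054775 / 0.39704775 = 0.3288.
Therefore phi_{22} = 0.3288.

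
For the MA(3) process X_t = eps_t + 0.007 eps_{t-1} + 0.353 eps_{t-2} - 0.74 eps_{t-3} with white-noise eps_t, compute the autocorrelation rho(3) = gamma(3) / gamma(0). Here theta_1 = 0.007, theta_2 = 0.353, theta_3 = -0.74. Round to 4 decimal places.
\rho(3) = -0.4425

For an MA(q) process with theta_0 = 1, the autocovariance is
  gamma(k) = sigma^2 * sum_{i=0..q-k} theta_i * theta_{i+k},
and rho(k) = gamma(k) / gamma(0). Sigma^2 cancels.
  numerator   = (1)*(-0.74) = -0.74.
  denominator = (1)^2 + (0.007)^2 + (0.353)^2 + (-0.74)^2 = 1.672258.
  rho(3) = -0.74 / 1.672258 = -0.4425.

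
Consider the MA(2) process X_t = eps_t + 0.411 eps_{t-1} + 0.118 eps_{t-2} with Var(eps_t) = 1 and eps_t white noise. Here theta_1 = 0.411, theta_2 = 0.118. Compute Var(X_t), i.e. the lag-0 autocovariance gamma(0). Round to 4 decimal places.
\gamma(0) = 1.1828

For an MA(q) process X_t = eps_t + sum_i theta_i eps_{t-i} with
Var(eps_t) = sigma^2, the variance is
  gamma(0) = sigma^2 * (1 + sum_i theta_i^2).
  sum_i theta_i^2 = (0.411)^2 + (0.118)^2 = 0.168921 + 0.013924 = 0.182845.
  gamma(0) = 1 * (1 + 0.182845) = 1 * 1.182845 = 1.182845, which rounds to 1.1828.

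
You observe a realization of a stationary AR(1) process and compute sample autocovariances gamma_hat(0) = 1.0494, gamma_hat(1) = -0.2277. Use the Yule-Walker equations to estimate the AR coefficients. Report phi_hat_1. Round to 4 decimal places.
\hat\phi_{1} = -0.2170

The Yule-Walker equations for an AR(p) process read, in matrix form,
  Gamma_p phi = r_p,   with   (Gamma_p)_{ij} = gamma(|i - j|),
                       (r_p)_i = gamma(i),   i,j = 1..p.
Substitute the sample gammas (Toeplitz matrix and right-hand side of size 1):
  Gamma_p = [[1.0494]]
  r_p     = [-0.2277]
With p = 1 this is the single equation gamma(0) phi_1 = gamma(1):
  phi_hat_1 = gamma(1) / gamma(0) = -0.2277 / 1.0494 = -0.2170.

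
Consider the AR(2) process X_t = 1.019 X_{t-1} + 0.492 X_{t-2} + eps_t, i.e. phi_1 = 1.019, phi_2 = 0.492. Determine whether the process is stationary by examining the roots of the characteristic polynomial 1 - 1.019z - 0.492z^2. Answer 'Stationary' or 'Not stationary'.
\text{Not stationary}

The AR(p) characteristic polynomial is P(z) = 1 - 1.019z - 0.492z^2.
Stationarity requires all roots to lie outside the unit circle, i.e. |z| > 1 for every root.
Set 1 + (-1.019) z + (-0.492) z^2 = 0, i.e. a z^2 + b z + c = 0 with a = -0.492, b = -1.019, c = 1.
Discriminant D = b^2 - 4ac = (-1.019)^2 - 4*(-0.492)*1 = 1.038361 - (-1.968) = 3.006361.
D >= 0, so the roots are real: z = (-b +/- sqrt(D)) / (2a) = (1.019 +/- 1.733886) / (-0.984).
  z_1 = (1.019 + 1.733886) / (-0.984) = -2.7976,   |z_1| = 2.7976.
  z_2 = (1.019 - 1.733886) / (-0.984) = 0.7265,   |z_2| = 0.7265.
Moduli of all roots: 2.7976, 0.7265.
All moduli strictly greater than 1? No.
Verdict: Not stationary.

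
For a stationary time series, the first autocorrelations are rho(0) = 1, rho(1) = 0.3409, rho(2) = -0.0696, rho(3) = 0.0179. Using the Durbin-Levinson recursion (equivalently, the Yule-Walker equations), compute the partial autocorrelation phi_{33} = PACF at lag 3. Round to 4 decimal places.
\phi_{33} = 0.1400

The PACF at lag k is phi_{kk}, the last component of the solution
to the Yule-Walker system G_k phi = r_k where
  (G_k)_{ij} = rho(|i - j|), (r_k)_i = rho(i), i,j = 1..k.
Equivalently, Durbin-Levinson gives phi_{kk} iteratively:
  phi_{11} = rho(1)
  phi_{kk} = [rho(k) - sum_{j=1..k-1} phi_{k-1,j} rho(k-j)]
            / [1 - sum_{j=1..k-1} phi_{k-1,j} rho(j)],
  phi_{k,j} = phi_{k-1,j} - phi_{kk} phi_{k-1,k-j},  j = 1..k-1.
Step k = 1:
  phi_11 = rho(1) = 0.3409.
Step k = 2:
  phi_22 = [rho(2) - phi_11 rho(1)] / [1 - phi_11 rho(1)] = [-0.0696 - (0.3409)(0.3409)] / [1 - (0.3409)(0.3409)]
         = -0.18581281 / 0.88378719 = -0.210246.
  Update: phi_21 = phi_11 - phi_22 phi_11 = 0.3409 - (-0.210246)(0.3409) = 0.412573.
Step k = 3:
  phi_33 = [rho(3) - phi_21 rho(2) - phi_22 rho(1)] / [1 - phi_21 rho(1) - phi_22 rho(2)]
    numerator   = 0.0179 - (0.412573)(-0.0696) - (-0.210246)(0.3409) = 0.11828797
    denominator = 1 - (0.412573)(0.3409) - (-0.210246)(-0.0696) = 0.84472077
  phi_33 = 0.11828797 / 0.84472077 = 0.14.
Therefore phi_{33} = 0.1400.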